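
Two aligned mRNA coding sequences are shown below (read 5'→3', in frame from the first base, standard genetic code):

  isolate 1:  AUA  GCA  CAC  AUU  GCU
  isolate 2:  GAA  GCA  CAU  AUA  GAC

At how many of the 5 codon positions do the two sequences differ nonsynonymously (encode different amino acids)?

Codon 1: AUA Ile / GAA Glu — nonsynonymous.
Codon 2: GCA Ala / GCA Ala — identical.
Codon 3: CAC His / CAU His — synonymous.
Codon 4: AUU Ile / AUA Ile — synonymous.
Codon 5: GCU Ala / GAC Asp — nonsynonymous.
Nonsynonymous differences: 2.

2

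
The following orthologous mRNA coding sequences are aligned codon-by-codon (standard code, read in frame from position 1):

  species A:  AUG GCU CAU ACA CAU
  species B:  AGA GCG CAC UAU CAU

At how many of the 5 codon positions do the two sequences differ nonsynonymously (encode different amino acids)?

2

Codon 1: AUG Met / AGA Arg — nonsynonymous.
Codon 2: GCU Ala / GCG Ala — synonymous.
Codon 3: CAU His / CAC His — synonymous.
Codon 4: ACA Thr / UAU Tyr — nonsynonymous.
Codon 5: CAU His / CAU His — identical.
Nonsynonymous differences: 2.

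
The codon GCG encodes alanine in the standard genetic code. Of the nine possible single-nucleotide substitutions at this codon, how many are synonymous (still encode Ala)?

3

Position 1: none → 0 synonymous.
Position 2: none → 0 synonymous.
Position 3: GCT, GCC, GCA → 3 synonymous.
Total: 0 + 0 + 3 = 3.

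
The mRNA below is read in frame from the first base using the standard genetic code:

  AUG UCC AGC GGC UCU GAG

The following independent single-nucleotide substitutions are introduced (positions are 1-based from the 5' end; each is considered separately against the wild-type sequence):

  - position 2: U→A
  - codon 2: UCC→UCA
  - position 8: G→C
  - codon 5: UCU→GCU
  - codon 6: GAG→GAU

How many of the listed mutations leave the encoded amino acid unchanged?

Codon 1: AUG (Met) → AAG (Lys) — missense.
Codon 2: UCC (Ser) → UCA (Ser) — synonymous.
Codon 3: AGC (Ser) → ACC (Thr) — missense.
Codon 5: UCU (Ser) → GCU (Ala) — missense.
Codon 6: GAG (Glu) → GAU (Asp) — missense.
Synonymous: 1 of 5.

1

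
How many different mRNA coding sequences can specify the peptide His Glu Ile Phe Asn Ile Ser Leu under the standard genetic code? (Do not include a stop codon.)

His: 2 codons.
Glu: 2 codons.
Ile: 3 codons.
Phe: 2 codons.
Asn: 2 codons.
Ile: 3 codons.
Ser: 6 codons.
Leu: 6 codons.
2 × 2 × 3 × 2 × 2 × 3 × 6 × 6 = 5184.

5184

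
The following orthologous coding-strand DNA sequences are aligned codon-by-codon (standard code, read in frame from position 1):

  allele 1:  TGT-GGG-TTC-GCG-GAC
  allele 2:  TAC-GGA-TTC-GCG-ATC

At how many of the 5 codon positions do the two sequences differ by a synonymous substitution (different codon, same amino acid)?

Codon 1: TGT Cys / TAC Tyr — nonsynonymous.
Codon 2: GGG Gly / GGA Gly — synonymous.
Codon 3: TTC Phe / TTC Phe — identical.
Codon 4: GCG Ala / GCG Ala — identical.
Codon 5: GAC Asp / ATC Ile — nonsynonymous.
Synonymous differences: 1.

1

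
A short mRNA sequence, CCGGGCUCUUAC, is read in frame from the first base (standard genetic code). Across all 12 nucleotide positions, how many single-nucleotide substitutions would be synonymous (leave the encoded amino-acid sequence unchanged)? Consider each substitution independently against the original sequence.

Codon 1 (CCG, Pro): 3 synonymous substitutions.
Codon 2 (GGC, Gly): 3 synonymous substitutions.
Codon 3 (UCU, Ser): 3 synonymous substitutions.
Codon 4 (UAC, Tyr): 1 synonymous substitution.
Total: 3 + 3 + 3 + 1 = 10.

10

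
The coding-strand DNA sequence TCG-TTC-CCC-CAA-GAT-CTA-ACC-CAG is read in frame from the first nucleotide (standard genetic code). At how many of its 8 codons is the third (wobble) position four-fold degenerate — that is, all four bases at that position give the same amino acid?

4

Codon 1 TCG (Ser): third position 4-fold.
Codon 2 TTC (Phe): third position 2-fold.
Codon 3 CCC (Pro): third position 4-fold.
Codon 4 CAA (Gln): third position 2-fold.
Codon 5 GAT (Asp): third position 2-fold.
Codon 6 CTA (Leu): third position 4-fold.
Codon 7 ACC (Thr): third position 4-fold.
Codon 8 CAG (Gln): third position 2-fold.
Four-fold degenerate third positions: 4.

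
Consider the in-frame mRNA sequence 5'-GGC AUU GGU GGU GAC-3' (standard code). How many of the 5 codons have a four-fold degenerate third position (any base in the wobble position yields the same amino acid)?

Codon 1 GGC (Gly): third position 4-fold.
Codon 2 AUU (Ile): third position 3-fold.
Codon 3 GGU (Gly): third position 4-fold.
Codon 4 GGU (Gly): third position 4-fold.
Codon 5 GAC (Asp): third position 2-fold.
Four-fold degenerate third positions: 3.

3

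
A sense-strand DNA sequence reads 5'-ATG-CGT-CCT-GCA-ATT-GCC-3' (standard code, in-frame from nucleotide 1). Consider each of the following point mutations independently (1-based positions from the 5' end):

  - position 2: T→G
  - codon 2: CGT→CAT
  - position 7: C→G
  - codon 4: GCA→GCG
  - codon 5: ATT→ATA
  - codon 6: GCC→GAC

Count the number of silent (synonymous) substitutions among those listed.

2

Codon 1: ATG (Met) → AGG (Arg) — missense.
Codon 2: CGT (Arg) → CAT (His) — missense.
Codon 3: CCT (Pro) → GCT (Ala) — missense.
Codon 4: GCA (Ala) → GCG (Ala) — synonymous.
Codon 5: ATT (Ile) → ATA (Ile) — synonymous.
Codon 6: GCC (Ala) → GAC (Asp) — missense.
Synonymous: 2 of 6.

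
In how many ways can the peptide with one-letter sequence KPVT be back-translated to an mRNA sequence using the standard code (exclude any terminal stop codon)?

Lys: 2 codons.
Pro: 4 codons.
Val: 4 codons.
Thr: 4 codons.
2 × 4 × 4 × 4 = 128.

128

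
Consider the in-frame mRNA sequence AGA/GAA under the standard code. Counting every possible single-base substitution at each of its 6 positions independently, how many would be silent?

Codon 1 (AGA, Arg): 2 synonymous substitutions.
Codon 2 (GAA, Glu): 1 synonymous substitution.
Total: 2 + 1 = 3.

3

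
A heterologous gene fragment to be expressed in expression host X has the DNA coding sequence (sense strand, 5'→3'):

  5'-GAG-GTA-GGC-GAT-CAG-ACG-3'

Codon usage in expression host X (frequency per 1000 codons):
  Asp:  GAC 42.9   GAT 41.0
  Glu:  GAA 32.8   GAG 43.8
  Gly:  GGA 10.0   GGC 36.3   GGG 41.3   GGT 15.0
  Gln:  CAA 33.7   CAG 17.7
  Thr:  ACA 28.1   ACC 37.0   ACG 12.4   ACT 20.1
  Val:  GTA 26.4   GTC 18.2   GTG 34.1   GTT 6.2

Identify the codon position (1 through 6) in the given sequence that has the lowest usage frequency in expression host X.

6

Codon 1 GAG (Glu): 43.8 per 1000.
Codon 2 GTA (Val): 26.4 per 1000.
Codon 3 GGC (Gly): 36.3 per 1000.
Codon 4 GAT (Asp): 41.0 per 1000.
Codon 5 CAG (Gln): 17.7 per 1000.
Codon 6 ACG (Thr): 12.4 per 1000.
Lowest frequency is 12.4 at codon 6.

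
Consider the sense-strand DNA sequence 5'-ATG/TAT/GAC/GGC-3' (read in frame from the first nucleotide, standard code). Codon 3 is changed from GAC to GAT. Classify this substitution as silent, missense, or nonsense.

Position 9 falls in codon 3: GAC → Asp.
After the substitution the codon is GAT → Asp.
Both encode Asp, so the change is synonymous.

silent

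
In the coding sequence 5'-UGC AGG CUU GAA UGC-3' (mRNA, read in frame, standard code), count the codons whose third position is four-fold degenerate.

Codon 1 UGC (Cys): third position 2-fold.
Codon 2 AGG (Arg): third position 2-fold.
Codon 3 CUU (Leu): third position 4-fold.
Codon 4 GAA (Glu): third position 2-fold.
Codon 5 UGC (Cys): third position 2-fold.
Four-fold degenerate third positions: 1.

1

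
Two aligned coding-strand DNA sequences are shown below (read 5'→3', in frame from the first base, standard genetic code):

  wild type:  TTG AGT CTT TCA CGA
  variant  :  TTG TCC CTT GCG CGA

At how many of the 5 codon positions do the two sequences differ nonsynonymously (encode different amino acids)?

1

Codon 1: TTG Leu / TTG Leu — identical.
Codon 2: AGT Ser / TCC Ser — synonymous.
Codon 3: CTT Leu / CTT Leu — identical.
Codon 4: TCA Ser / GCG Ala — nonsynonymous.
Codon 5: CGA Arg / CGA Arg — identical.
Nonsynonymous differences: 1.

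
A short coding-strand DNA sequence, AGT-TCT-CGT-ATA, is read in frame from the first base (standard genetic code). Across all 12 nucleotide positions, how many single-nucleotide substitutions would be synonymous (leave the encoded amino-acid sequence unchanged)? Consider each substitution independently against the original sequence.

Codon 1 (AGT, Ser): 1 synonymous substitution.
Codon 2 (TCT, Ser): 3 synonymous substitutions.
Codon 3 (CGT, Arg): 3 synonymous substitutions.
Codon 4 (ATA, Ile): 2 synonymous substitutions.
Total: 1 + 3 + 3 + 2 = 9.

9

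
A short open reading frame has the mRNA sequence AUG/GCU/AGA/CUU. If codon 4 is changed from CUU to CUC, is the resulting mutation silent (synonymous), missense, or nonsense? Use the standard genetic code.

silent

Position 12 falls in codon 4: CUU → Leu.
After the substitution the codon is CUC → Leu.
Both encode Leu, so the change is synonymous.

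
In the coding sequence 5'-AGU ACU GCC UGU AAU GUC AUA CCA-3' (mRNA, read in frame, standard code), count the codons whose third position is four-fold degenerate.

Codon 1 AGU (Ser): third position 2-fold.
Codon 2 ACU (Thr): third position 4-fold.
Codon 3 GCC (Ala): third position 4-fold.
Codon 4 UGU (Cys): third position 2-fold.
Codon 5 AAU (Asn): third position 2-fold.
Codon 6 GUC (Val): third position 4-fold.
Codon 7 AUA (Ile): third position 3-fold.
Codon 8 CCA (Pro): third position 4-fold.
Four-fold degenerate third positions: 4.

4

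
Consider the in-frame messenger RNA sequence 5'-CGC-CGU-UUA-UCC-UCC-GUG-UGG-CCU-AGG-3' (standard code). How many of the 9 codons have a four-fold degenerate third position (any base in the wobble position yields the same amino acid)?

6

Codon 1 CGC (Arg): third position 4-fold.
Codon 2 CGU (Arg): third position 4-fold.
Codon 3 UUA (Leu): third position 2-fold.
Codon 4 UCC (Ser): third position 4-fold.
Codon 5 UCC (Ser): third position 4-fold.
Codon 6 GUG (Val): third position 4-fold.
Codon 7 UGG (Trp): third position 1-fold.
Codon 8 CCU (Pro): third position 4-fold.
Codon 9 AGG (Arg): third position 2-fold.
Four-fold degenerate third positions: 6.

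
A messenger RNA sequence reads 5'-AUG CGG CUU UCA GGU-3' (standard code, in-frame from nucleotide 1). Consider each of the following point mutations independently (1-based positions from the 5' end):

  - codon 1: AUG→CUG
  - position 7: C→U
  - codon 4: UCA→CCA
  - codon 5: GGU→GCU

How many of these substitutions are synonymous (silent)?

Codon 1: AUG (Met) → CUG (Leu) — missense.
Codon 3: CUU (Leu) → UUU (Phe) — missense.
Codon 4: UCA (Ser) → CCA (Pro) — missense.
Codon 5: GGU (Gly) → GCU (Ala) — missense.
Synonymous: 0 of 4.

0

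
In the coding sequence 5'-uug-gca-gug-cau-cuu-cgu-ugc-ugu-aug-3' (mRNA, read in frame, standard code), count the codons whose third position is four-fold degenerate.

4

Codon 1 UUG (Leu): third position 2-fold.
Codon 2 GCA (Ala): third position 4-fold.
Codon 3 GUG (Val): third position 4-fold.
Codon 4 CAU (His): third position 2-fold.
Codon 5 CUU (Leu): third position 4-fold.
Codon 6 CGU (Arg): third position 4-fold.
Codon 7 UGC (Cys): third position 2-fold.
Codon 8 UGU (Cys): third position 2-fold.
Codon 9 AUG (Met): third position 1-fold.
Four-fold degenerate third positions: 4.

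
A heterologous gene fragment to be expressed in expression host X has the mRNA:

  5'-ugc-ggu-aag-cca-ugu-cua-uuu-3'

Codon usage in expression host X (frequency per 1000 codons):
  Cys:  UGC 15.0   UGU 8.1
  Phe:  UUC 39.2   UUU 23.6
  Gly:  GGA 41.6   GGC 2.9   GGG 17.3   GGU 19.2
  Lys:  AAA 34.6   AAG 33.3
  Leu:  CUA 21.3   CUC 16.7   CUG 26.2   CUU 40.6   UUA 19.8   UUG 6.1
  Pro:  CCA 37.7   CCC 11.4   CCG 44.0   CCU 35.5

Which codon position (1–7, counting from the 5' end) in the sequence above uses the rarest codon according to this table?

5

Codon 1 UGC (Cys): 15.0 per 1000.
Codon 2 GGU (Gly): 19.2 per 1000.
Codon 3 AAG (Lys): 33.3 per 1000.
Codon 4 CCA (Pro): 37.7 per 1000.
Codon 5 UGU (Cys): 8.1 per 1000.
Codon 6 CUA (Leu): 21.3 per 1000.
Codon 7 UUU (Phe): 23.6 per 1000.
Lowest frequency is 8.1 at codon 5.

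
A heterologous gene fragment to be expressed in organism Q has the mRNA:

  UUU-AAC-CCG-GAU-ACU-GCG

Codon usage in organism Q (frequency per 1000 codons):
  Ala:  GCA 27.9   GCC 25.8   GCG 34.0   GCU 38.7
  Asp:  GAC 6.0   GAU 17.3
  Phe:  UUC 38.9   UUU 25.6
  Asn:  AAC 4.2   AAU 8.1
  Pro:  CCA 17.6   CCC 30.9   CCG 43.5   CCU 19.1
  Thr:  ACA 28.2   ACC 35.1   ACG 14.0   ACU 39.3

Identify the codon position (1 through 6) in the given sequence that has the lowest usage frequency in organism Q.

Codon 1 UUU (Phe): 25.6 per 1000.
Codon 2 AAC (Asn): 4.2 per 1000.
Codon 3 CCG (Pro): 43.5 per 1000.
Codon 4 GAU (Asp): 17.3 per 1000.
Codon 5 ACU (Thr): 39.3 per 1000.
Codon 6 GCG (Ala): 34.0 per 1000.
Lowest frequency is 4.2 at codon 2.

2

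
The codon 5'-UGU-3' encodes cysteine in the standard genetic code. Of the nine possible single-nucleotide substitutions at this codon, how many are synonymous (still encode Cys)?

1

Position 1: none → 0 synonymous.
Position 2: none → 0 synonymous.
Position 3: UGC → 1 synonymous.
Total: 0 + 0 + 1 = 1.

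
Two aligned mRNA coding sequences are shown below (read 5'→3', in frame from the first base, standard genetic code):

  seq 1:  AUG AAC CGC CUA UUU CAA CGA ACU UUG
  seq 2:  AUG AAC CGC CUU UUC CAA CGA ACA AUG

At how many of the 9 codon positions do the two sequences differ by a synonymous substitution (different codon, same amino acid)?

Codon 1: AUG Met / AUG Met — identical.
Codon 2: AAC Asn / AAC Asn — identical.
Codon 3: CGC Arg / CGC Arg — identical.
Codon 4: CUA Leu / CUU Leu — synonymous.
Codon 5: UUU Phe / UUC Phe — synonymous.
Codon 6: CAA Gln / CAA Gln — identical.
Codon 7: CGA Arg / CGA Arg — identical.
Codon 8: ACU Thr / ACA Thr — synonymous.
Codon 9: UUG Leu / AUG Met — nonsynonymous.
Synonymous differences: 3.

3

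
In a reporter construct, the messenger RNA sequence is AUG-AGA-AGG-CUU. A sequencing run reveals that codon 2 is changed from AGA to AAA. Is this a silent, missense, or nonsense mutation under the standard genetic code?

Position 5 falls in codon 2: AGA → Arg.
After the substitution the codon is AAA → Lys.
Arg ≠ Lys, so this is a missense mutation.

missense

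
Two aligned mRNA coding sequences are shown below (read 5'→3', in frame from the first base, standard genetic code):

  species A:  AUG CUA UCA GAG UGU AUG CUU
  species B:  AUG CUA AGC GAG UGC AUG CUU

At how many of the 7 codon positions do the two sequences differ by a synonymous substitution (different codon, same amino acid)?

Codon 1: AUG Met / AUG Met — identical.
Codon 2: CUA Leu / CUA Leu — identical.
Codon 3: UCA Ser / AGC Ser — synonymous.
Codon 4: GAG Glu / GAG Glu — identical.
Codon 5: UGU Cys / UGC Cys — synonymous.
Codon 6: AUG Met / AUG Met — identical.
Codon 7: CUU Leu / CUU Leu — identical.
Synonymous differences: 2.

2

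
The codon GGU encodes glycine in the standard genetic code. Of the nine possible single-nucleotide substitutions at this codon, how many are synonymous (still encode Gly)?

Position 1: none → 0 synonymous.
Position 2: none → 0 synonymous.
Position 3: GGC, GGA, GGG → 3 synonymous.
Total: 0 + 0 + 3 = 3.

3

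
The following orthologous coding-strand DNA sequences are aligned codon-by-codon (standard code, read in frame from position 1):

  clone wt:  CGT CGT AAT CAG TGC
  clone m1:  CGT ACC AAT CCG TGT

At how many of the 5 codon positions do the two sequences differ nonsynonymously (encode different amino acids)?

2

Codon 1: CGT Arg / CGT Arg — identical.
Codon 2: CGT Arg / ACC Thr — nonsynonymous.
Codon 3: AAT Asn / AAT Asn — identical.
Codon 4: CAG Gln / CCG Pro — nonsynonymous.
Codon 5: TGC Cys / TGT Cys — synonymous.
Nonsynonymous differences: 2.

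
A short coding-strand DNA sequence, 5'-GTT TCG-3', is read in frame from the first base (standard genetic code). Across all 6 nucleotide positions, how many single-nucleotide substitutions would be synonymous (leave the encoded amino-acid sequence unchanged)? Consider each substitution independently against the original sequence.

6

Codon 1 (GTT, Val): 3 synonymous substitutions.
Codon 2 (TCG, Ser): 3 synonymous substitutions.
Total: 3 + 3 = 6.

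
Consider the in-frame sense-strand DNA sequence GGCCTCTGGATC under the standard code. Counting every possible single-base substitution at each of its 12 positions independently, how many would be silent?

Codon 1 (GGC, Gly): 3 synonymous substitutions.
Codon 2 (CTC, Leu): 3 synonymous substitutions.
Codon 3 (TGG, Trp): 0 synonymous substitutions.
Codon 4 (ATC, Ile): 2 synonymous substitutions.
Total: 3 + 3 + 0 + 2 = 8.

8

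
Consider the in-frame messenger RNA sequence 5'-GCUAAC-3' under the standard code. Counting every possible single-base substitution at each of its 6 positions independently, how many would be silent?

4

Codon 1 (GCU, Ala): 3 synonymous substitutions.
Codon 2 (AAC, Asn): 1 synonymous substitution.
Total: 3 + 1 = 4.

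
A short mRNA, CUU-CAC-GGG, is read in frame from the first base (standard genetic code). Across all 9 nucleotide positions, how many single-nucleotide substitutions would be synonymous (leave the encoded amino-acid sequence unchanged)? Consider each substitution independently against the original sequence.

Codon 1 (CUU, Leu): 3 synonymous substitutions.
Codon 2 (CAC, His): 1 synonymous substitution.
Codon 3 (GGG, Gly): 3 synonymous substitutions.
Total: 3 + 1 + 3 = 7.

7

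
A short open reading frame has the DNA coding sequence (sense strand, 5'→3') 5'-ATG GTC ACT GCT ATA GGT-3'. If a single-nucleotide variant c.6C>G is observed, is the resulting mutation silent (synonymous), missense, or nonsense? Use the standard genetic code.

silent

Position 6 falls in codon 2: GTC → Val.
After the substitution the codon is GTG → Val.
Both encode Val, so the change is synonymous.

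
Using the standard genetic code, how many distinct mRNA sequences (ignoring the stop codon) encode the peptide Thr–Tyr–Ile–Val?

96

Thr: 4 codons.
Tyr: 2 codons.
Ile: 3 codons.
Val: 4 codons.
4 × 2 × 3 × 4 = 96.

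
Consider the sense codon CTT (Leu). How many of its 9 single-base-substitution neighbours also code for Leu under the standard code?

3

Position 1: none → 0 synonymous.
Position 2: none → 0 synonymous.
Position 3: CTC, CTA, CTG → 3 synonymous.
Total: 0 + 0 + 3 = 3.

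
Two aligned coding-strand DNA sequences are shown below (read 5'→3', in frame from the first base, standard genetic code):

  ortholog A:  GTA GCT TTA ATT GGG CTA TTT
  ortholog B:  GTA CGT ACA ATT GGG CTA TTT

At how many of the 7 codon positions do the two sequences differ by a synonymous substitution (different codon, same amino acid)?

Codon 1: GTA Val / GTA Val — identical.
Codon 2: GCT Ala / CGT Arg — nonsynonymous.
Codon 3: TTA Leu / ACA Thr — nonsynonymous.
Codon 4: ATT Ile / ATT Ile — identical.
Codon 5: GGG Gly / GGG Gly — identical.
Codon 6: CTA Leu / CTA Leu — identical.
Codon 7: TTT Phe / TTT Phe — identical.
Synonymous differences: 0.

0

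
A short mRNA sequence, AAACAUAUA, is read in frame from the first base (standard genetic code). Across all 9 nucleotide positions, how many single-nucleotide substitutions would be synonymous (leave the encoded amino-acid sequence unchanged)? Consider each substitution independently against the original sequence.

Codon 1 (AAA, Lys): 1 synonymous substitution.
Codon 2 (CAU, His): 1 synonymous substitution.
Codon 3 (AUA, Ile): 2 synonymous substitutions.
Total: 1 + 1 + 2 = 4.

4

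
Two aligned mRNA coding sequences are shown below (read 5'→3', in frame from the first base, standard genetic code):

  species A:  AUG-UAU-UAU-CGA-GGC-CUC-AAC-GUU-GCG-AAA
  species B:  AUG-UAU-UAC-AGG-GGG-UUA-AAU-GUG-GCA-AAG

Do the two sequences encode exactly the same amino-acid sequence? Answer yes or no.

yes

Codon 1: AUG Met / AUG Met — identical.
Codon 2: UAU Tyr / UAU Tyr — identical.
Codon 3: UAU Tyr / UAC Tyr — synonymous.
Codon 4: CGA Arg / AGG Arg — synonymous.
Codon 5: GGC Gly / GGG Gly — synonymous.
Codon 6: CUC Leu / UUA Leu — synonymous.
Codon 7: AAC Asn / AAU Asn — synonymous.
Codon 8: GUU Val / GUG Val — synonymous.
Codon 9: GCG Ala / GCA Ala — synonymous.
Codon 10: AAA Lys / AAG Lys — synonymous.
Nonsynonymous differences: 0 → same protein.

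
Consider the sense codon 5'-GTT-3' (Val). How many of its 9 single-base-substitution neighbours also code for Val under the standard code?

3

Position 1: none → 0 synonymous.
Position 2: none → 0 synonymous.
Position 3: GTC, GTA, GTG → 3 synonymous.
Total: 0 + 0 + 3 = 3.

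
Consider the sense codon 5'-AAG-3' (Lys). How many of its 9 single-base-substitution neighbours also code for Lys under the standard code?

Position 1: none → 0 synonymous.
Position 2: none → 0 synonymous.
Position 3: AAA → 1 synonymous.
Total: 0 + 0 + 1 = 1.

1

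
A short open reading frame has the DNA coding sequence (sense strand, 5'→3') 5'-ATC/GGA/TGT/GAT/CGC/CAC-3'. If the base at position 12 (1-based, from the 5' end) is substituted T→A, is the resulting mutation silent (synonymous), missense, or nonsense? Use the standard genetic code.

Position 12 falls in codon 4: GAT → Asp.
After the substitution the codon is GAA → Glu.
Asp ≠ Glu, so this is a missense mutation.

missense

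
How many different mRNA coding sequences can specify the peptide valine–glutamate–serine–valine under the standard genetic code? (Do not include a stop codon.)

192

Val: 4 codons.
Glu: 2 codons.
Ser: 6 codons.
Val: 4 codons.
4 × 2 × 6 × 4 = 192.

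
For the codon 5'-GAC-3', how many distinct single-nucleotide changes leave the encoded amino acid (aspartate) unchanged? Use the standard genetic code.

1

Position 1: none → 0 synonymous.
Position 2: none → 0 synonymous.
Position 3: GAT → 1 synonymous.
Total: 0 + 0 + 1 = 1.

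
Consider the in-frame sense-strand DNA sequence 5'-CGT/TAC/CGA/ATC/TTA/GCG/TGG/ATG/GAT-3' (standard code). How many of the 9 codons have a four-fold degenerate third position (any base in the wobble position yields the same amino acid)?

Codon 1 CGT (Arg): third position 4-fold.
Codon 2 TAC (Tyr): third position 2-fold.
Codon 3 CGA (Arg): third position 4-fold.
Codon 4 ATC (Ile): third position 3-fold.
Codon 5 TTA (Leu): third position 2-fold.
Codon 6 GCG (Ala): third position 4-fold.
Codon 7 TGG (Trp): third position 1-fold.
Codon 8 ATG (Met): third position 1-fold.
Codon 9 GAT (Asp): third position 2-fold.
Four-fold degenerate third positions: 3.

3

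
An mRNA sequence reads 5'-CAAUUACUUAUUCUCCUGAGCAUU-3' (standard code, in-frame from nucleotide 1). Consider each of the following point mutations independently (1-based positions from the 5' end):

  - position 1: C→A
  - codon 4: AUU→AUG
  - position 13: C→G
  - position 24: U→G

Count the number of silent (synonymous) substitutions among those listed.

0

Codon 1: CAA (Gln) → AAA (Lys) — missense.
Codon 4: AUU (Ile) → AUG (Met) — missense.
Codon 5: CUC (Leu) → GUC (Val) — missense.
Codon 8: AUU (Ile) → AUG (Met) — missense.
Synonymous: 0 of 4.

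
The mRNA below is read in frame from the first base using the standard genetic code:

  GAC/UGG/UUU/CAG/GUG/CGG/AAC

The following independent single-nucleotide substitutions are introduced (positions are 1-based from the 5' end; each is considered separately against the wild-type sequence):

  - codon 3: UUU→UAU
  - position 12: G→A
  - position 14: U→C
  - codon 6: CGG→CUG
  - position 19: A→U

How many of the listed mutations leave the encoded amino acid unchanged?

1

Codon 3: UUU (Phe) → UAU (Tyr) — missense.
Codon 4: CAG (Gln) → CAA (Gln) — synonymous.
Codon 5: GUG (Val) → GCG (Ala) — missense.
Codon 6: CGG (Arg) → CUG (Leu) — missense.
Codon 7: AAC (Asn) → UAC (Tyr) — missense.
Synonymous: 1 of 5.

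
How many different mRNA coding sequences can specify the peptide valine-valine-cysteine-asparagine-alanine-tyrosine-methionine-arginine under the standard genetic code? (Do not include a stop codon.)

3072

Val: 4 codons.
Val: 4 codons.
Cys: 2 codons.
Asn: 2 codons.
Ala: 4 codons.
Tyr: 2 codons.
Met: 1 codon.
Arg: 6 codons.
4 × 4 × 2 × 2 × 4 × 2 × 1 × 6 = 3072.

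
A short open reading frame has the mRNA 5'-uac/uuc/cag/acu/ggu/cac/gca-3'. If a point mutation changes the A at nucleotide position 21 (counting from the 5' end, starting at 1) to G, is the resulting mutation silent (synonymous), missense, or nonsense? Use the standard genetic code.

Position 21 falls in codon 7: GCA → Ala.
After the substitution the codon is GCG → Ala.
Both encode Ala, so the change is synonymous.

silent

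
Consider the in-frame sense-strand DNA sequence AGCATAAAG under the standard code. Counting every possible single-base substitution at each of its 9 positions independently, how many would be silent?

4

Codon 1 (AGC, Ser): 1 synonymous substitution.
Codon 2 (ATA, Ile): 2 synonymous substitutions.
Codon 3 (AAG, Lys): 1 synonymous substitution.
Total: 1 + 2 + 1 = 4.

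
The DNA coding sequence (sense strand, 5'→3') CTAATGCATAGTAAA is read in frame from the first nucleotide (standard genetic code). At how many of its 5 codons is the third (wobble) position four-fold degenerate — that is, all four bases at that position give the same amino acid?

Codon 1 CTA (Leu): third position 4-fold.
Codon 2 ATG (Met): third position 1-fold.
Codon 3 CAT (His): third position 2-fold.
Codon 4 AGT (Ser): third position 2-fold.
Codon 5 AAA (Lys): third position 2-fold.
Four-fold degenerate third positions: 1.

1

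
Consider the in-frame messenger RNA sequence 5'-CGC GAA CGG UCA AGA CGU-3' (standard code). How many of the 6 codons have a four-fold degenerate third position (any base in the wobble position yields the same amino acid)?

4

Codon 1 CGC (Arg): third position 4-fold.
Codon 2 GAA (Glu): third position 2-fold.
Codon 3 CGG (Arg): third position 4-fold.
Codon 4 UCA (Ser): third position 4-fold.
Codon 5 AGA (Arg): third position 2-fold.
Codon 6 CGU (Arg): third position 4-fold.
Four-fold degenerate third positions: 4.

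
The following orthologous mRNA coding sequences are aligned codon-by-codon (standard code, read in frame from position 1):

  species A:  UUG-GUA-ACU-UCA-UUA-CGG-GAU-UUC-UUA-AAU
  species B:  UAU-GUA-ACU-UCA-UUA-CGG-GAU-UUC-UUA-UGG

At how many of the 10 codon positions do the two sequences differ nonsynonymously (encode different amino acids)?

2

Codon 1: UUG Leu / UAU Tyr — nonsynonymous.
Codon 2: GUA Val / GUA Val — identical.
Codon 3: ACU Thr / ACU Thr — identical.
Codon 4: UCA Ser / UCA Ser — identical.
Codon 5: UUA Leu / UUA Leu — identical.
Codon 6: CGG Arg / CGG Arg — identical.
Codon 7: GAU Asp / GAU Asp — identical.
Codon 8: UUC Phe / UUC Phe — identical.
Codon 9: UUA Leu / UUA Leu — identical.
Codon 10: AAU Asn / UGG Trp — nonsynonymous.
Nonsynonymous differences: 2.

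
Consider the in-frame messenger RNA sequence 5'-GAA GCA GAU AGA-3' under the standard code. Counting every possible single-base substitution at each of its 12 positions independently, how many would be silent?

7

Codon 1 (GAA, Glu): 1 synonymous substitution.
Codon 2 (GCA, Ala): 3 synonymous substitutions.
Codon 3 (GAU, Asp): 1 synonymous substitution.
Codon 4 (AGA, Arg): 2 synonymous substitutions.
Total: 1 + 3 + 1 + 2 = 7.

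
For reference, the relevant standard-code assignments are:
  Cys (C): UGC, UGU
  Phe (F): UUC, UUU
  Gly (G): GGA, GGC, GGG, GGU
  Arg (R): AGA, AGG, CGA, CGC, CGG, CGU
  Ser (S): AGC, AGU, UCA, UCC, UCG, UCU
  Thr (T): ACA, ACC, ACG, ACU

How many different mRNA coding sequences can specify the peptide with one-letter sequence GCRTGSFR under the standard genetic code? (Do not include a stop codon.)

Gly: 4 codons.
Cys: 2 codons.
Arg: 6 codons.
Thr: 4 codons.
Gly: 4 codons.
Ser: 6 codons.
Phe: 2 codons.
Arg: 6 codons.
4 × 2 × 6 × 4 × 4 × 6 × 2 × 6 = 55296.

55296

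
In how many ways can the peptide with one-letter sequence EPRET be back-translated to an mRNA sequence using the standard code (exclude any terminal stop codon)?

Glu: 2 codons.
Pro: 4 codons.
Arg: 6 codons.
Glu: 2 codons.
Thr: 4 codons.
2 × 4 × 6 × 2 × 4 = 384.

384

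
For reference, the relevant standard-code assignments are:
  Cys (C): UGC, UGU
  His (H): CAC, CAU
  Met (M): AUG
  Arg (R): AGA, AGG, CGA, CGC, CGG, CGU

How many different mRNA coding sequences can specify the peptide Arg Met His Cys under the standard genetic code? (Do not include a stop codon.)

24

Arg: 6 codons.
Met: 1 codon.
His: 2 codons.
Cys: 2 codons.
6 × 1 × 2 × 2 = 24.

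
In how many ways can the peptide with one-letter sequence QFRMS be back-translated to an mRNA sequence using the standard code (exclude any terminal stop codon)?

Gln: 2 codons.
Phe: 2 codons.
Arg: 6 codons.
Met: 1 codon.
Ser: 6 codons.
2 × 2 × 6 × 1 × 6 = 144.

144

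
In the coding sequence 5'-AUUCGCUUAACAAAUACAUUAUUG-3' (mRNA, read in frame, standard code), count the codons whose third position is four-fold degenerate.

Codon 1 AUU (Ile): third position 3-fold.
Codon 2 CGC (Arg): third position 4-fold.
Codon 3 UUA (Leu): third position 2-fold.
Codon 4 ACA (Thr): third position 4-fold.
Codon 5 AAU (Asn): third position 2-fold.
Codon 6 ACA (Thr): third position 4-fold.
Codon 7 UUA (Leu): third position 2-fold.
Codon 8 UUG (Leu): third position 2-fold.
Four-fold degenerate third positions: 3.

3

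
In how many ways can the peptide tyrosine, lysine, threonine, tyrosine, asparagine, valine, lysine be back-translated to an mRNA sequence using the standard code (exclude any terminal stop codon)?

512

Tyr: 2 codons.
Lys: 2 codons.
Thr: 4 codons.
Tyr: 2 codons.
Asn: 2 codons.
Val: 4 codons.
Lys: 2 codons.
2 × 2 × 4 × 2 × 2 × 4 × 2 = 512.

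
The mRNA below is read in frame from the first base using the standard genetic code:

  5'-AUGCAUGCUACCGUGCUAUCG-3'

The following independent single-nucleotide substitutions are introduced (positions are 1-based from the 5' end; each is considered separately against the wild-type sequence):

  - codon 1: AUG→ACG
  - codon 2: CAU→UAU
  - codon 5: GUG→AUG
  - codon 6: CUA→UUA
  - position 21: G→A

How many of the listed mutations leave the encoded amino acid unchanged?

2

Codon 1: AUG (Met) → ACG (Thr) — missense.
Codon 2: CAU (His) → UAU (Tyr) — missense.
Codon 5: GUG (Val) → AUG (Met) — missense.
Codon 6: CUA (Leu) → UUA (Leu) — synonymous.
Codon 7: UCG (Ser) → UCA (Ser) — synonymous.
Synonymous: 2 of 5.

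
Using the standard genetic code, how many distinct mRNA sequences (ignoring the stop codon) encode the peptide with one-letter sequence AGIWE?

96

Ala: 4 codons.
Gly: 4 codons.
Ile: 3 codons.
Trp: 1 codon.
Glu: 2 codons.
4 × 4 × 3 × 1 × 2 = 96.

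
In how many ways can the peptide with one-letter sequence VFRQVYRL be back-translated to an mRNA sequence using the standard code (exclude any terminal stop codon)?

Val: 4 codons.
Phe: 2 codons.
Arg: 6 codons.
Gln: 2 codons.
Val: 4 codons.
Tyr: 2 codons.
Arg: 6 codons.
Leu: 6 codons.
4 × 2 × 6 × 2 × 4 × 2 × 6 × 6 = 27648.

27648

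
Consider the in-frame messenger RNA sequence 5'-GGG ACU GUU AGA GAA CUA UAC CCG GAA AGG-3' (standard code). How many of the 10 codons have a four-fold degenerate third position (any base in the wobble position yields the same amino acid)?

5

Codon 1 GGG (Gly): third position 4-fold.
Codon 2 ACU (Thr): third position 4-fold.
Codon 3 GUU (Val): third position 4-fold.
Codon 4 AGA (Arg): third position 2-fold.
Codon 5 GAA (Glu): third position 2-fold.
Codon 6 CUA (Leu): third position 4-fold.
Codon 7 UAC (Tyr): third position 2-fold.
Codon 8 CCG (Pro): third position 4-fold.
Codon 9 GAA (Glu): third position 2-fold.
Codon 10 AGG (Arg): third position 2-fold.
Four-fold degenerate third positions: 5.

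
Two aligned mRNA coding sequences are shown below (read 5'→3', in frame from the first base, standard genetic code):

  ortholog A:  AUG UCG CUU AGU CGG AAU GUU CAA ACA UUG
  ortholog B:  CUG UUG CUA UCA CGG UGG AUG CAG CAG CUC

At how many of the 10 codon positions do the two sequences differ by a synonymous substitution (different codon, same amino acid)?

Codon 1: AUG Met / CUG Leu — nonsynonymous.
Codon 2: UCG Ser / UUG Leu — nonsynonymous.
Codon 3: CUU Leu / CUA Leu — synonymous.
Codon 4: AGU Ser / UCA Ser — synonymous.
Codon 5: CGG Arg / CGG Arg — identical.
Codon 6: AAU Asn / UGG Trp — nonsynonymous.
Codon 7: GUU Val / AUG Met — nonsynonymous.
Codon 8: CAA Gln / CAG Gln — synonymous.
Codon 9: ACA Thr / CAG Gln — nonsynonymous.
Codon 10: UUG Leu / CUC Leu — synonymous.
Synonymous differences: 4.

4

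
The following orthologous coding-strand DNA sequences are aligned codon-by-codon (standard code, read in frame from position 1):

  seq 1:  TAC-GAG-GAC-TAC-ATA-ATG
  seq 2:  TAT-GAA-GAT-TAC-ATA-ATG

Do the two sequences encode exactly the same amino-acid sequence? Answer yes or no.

Codon 1: TAC Tyr / TAT Tyr — synonymous.
Codon 2: GAG Glu / GAA Glu — synonymous.
Codon 3: GAC Asp / GAT Asp — synonymous.
Codon 4: TAC Tyr / TAC Tyr — identical.
Codon 5: ATA Ile / ATA Ile — identical.
Codon 6: ATG Met / ATG Met — identical.
Nonsynonymous differences: 0 → same protein.

yes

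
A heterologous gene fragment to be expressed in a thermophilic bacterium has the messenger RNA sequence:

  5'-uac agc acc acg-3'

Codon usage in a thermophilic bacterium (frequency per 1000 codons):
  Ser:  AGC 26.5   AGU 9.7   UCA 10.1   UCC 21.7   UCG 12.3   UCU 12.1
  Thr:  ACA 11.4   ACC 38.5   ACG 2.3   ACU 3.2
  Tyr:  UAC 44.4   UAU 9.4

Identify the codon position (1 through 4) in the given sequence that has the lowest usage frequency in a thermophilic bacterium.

4

Codon 1 UAC (Tyr): 44.4 per 1000.
Codon 2 AGC (Ser): 26.5 per 1000.
Codon 3 ACC (Thr): 38.5 per 1000.
Codon 4 ACG (Thr): 2.3 per 1000.
Lowest frequency is 2.3 at codon 4.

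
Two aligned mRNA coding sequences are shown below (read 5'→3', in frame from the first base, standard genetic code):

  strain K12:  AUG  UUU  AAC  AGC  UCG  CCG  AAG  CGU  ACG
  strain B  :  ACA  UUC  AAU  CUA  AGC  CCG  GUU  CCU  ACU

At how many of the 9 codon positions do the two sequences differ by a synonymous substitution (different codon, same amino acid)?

Codon 1: AUG Met / ACA Thr — nonsynonymous.
Codon 2: UUU Phe / UUC Phe — synonymous.
Codon 3: AAC Asn / AAU Asn — synonymous.
Codon 4: AGC Ser / CUA Leu — nonsynonymous.
Codon 5: UCG Ser / AGC Ser — synonymous.
Codon 6: CCG Pro / CCG Pro — identical.
Codon 7: AAG Lys / GUU Val — nonsynonymous.
Codon 8: CGU Arg / CCU Pro — nonsynonymous.
Codon 9: ACG Thr / ACU Thr — synonymous.
Synonymous differences: 4.

4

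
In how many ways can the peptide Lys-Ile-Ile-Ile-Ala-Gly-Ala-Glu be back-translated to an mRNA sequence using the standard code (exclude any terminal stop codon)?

6912

Lys: 2 codons.
Ile: 3 codons.
Ile: 3 codons.
Ile: 3 codons.
Ala: 4 codons.
Gly: 4 codons.
Ala: 4 codons.
Glu: 2 codons.
2 × 3 × 3 × 3 × 4 × 4 × 4 × 2 = 6912.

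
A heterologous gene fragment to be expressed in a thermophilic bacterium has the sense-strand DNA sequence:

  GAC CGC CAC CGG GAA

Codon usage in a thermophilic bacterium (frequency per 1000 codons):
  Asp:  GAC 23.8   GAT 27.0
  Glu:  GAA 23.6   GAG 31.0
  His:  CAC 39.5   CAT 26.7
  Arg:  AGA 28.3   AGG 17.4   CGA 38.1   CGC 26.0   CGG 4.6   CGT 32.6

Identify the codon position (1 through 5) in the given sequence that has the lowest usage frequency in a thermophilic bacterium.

4

Codon 1 GAC (Asp): 23.8 per 1000.
Codon 2 CGC (Arg): 26.0 per 1000.
Codon 3 CAC (His): 39.5 per 1000.
Codon 4 CGG (Arg): 4.6 per 1000.
Codon 5 GAA (Glu): 23.6 per 1000.
Lowest frequency is 4.6 at codon 4.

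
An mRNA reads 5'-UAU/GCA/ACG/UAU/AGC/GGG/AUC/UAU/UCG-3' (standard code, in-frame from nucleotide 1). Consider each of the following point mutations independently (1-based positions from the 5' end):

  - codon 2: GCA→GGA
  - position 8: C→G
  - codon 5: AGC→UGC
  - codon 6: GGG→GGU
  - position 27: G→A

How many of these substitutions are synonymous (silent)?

2

Codon 2: GCA (Ala) → GGA (Gly) — missense.
Codon 3: ACG (Thr) → AGG (Arg) — missense.
Codon 5: AGC (Ser) → UGC (Cys) — missense.
Codon 6: GGG (Gly) → GGU (Gly) — synonymous.
Codon 9: UCG (Ser) → UCA (Ser) — synonymous.
Synonymous: 2 of 5.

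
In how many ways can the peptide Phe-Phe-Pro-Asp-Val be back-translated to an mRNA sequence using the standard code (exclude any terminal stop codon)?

Phe: 2 codons.
Phe: 2 codons.
Pro: 4 codons.
Asp: 2 codons.
Val: 4 codons.
2 × 2 × 4 × 2 × 4 = 128.

128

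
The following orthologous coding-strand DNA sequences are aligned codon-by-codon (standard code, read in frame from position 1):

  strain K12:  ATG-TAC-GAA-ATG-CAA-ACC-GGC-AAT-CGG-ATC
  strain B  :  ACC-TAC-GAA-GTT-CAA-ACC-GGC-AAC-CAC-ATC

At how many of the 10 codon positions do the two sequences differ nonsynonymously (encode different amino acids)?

Codon 1: ATG Met / ACC Thr — nonsynonymous.
Codon 2: TAC Tyr / TAC Tyr — identical.
Codon 3: GAA Glu / GAA Glu — identical.
Codon 4: ATG Met / GTT Val — nonsynonymous.
Codon 5: CAA Gln / CAA Gln — identical.
Codon 6: ACC Thr / ACC Thr — identical.
Codon 7: GGC Gly / GGC Gly — identical.
Codon 8: AAT Asn / AAC Asn — synonymous.
Codon 9: CGG Arg / CAC His — nonsynonymous.
Codon 10: ATC Ile / ATC Ile — identical.
Nonsynonymous differences: 3.

3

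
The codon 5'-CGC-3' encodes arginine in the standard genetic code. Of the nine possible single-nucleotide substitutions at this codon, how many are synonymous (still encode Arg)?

Position 1: none → 0 synonymous.
Position 2: none → 0 synonymous.
Position 3: CGU, CGA, CGG → 3 synonymous.
Total: 0 + 0 + 3 = 3.

3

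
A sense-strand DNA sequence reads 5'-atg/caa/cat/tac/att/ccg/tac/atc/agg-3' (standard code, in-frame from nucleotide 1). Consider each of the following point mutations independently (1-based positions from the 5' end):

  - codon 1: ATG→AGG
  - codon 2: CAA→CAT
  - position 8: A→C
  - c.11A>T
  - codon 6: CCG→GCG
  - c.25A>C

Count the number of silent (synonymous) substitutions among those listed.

1

Codon 1: ATG (Met) → AGG (Arg) — missense.
Codon 2: CAA (Gln) → CAT (His) — missense.
Codon 3: CAT (His) → CCT (Pro) — missense.
Codon 4: TAC (Tyr) → TTC (Phe) — missense.
Codon 6: CCG (Pro) → GCG (Ala) — missense.
Codon 9: AGG (Arg) → CGG (Arg) — synonymous.
Synonymous: 1 of 6.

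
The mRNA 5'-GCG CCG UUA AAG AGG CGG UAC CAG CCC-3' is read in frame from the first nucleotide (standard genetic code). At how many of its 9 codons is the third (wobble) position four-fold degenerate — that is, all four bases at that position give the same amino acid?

Codon 1 GCG (Ala): third position 4-fold.
Codon 2 CCG (Pro): third position 4-fold.
Codon 3 UUA (Leu): third position 2-fold.
Codon 4 AAG (Lys): third position 2-fold.
Codon 5 AGG (Arg): third position 2-fold.
Codon 6 CGG (Arg): third position 4-fold.
Codon 7 UAC (Tyr): third position 2-fold.
Codon 8 CAG (Gln): third position 2-fold.
Codon 9 CCC (Pro): third position 4-fold.
Four-fold degenerate third positions: 4.

4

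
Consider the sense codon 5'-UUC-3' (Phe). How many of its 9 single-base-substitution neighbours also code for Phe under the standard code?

Position 1: none → 0 synonymous.
Position 2: none → 0 synonymous.
Position 3: UUU → 1 synonymous.
Total: 0 + 0 + 1 = 1.

1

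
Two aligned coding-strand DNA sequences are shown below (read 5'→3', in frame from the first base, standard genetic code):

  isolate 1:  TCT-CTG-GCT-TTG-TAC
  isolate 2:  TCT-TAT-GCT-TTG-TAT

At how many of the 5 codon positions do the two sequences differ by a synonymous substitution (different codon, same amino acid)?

1

Codon 1: TCT Ser / TCT Ser — identical.
Codon 2: CTG Leu / TAT Tyr — nonsynonymous.
Codon 3: GCT Ala / GCT Ala — identical.
Codon 4: TTG Leu / TTG Leu — identical.
Codon 5: TAC Tyr / TAT Tyr — synonymous.
Synonymous differences: 1.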